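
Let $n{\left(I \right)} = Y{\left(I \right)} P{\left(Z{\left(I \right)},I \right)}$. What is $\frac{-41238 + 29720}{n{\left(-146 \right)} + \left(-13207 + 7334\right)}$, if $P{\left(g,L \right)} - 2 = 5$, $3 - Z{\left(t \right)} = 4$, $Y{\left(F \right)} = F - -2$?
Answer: $\frac{11518}{6881} \approx 1.6739$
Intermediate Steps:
$Y{\left(F \right)} = 2 + F$ ($Y{\left(F \right)} = F + 2 = 2 + F$)
$Z{\left(t \right)} = -1$ ($Z{\left(t \right)} = 3 - 4 = -1$)
$P{\left(g,L \right)} = 7$ ($P{\left(g,L \right)} = 2 + 5 = 7$)
$n{\left(I \right)} = 14 + 7 I$ ($n{\left(I \right)} = \left(2 + I\right) 7 = 14 + 7 I$)
$\frac{-41238 + 29720}{n{\left(-146 \right)} + \left(-13207 + 7334\right)} = \frac{-41238 + 29720}{\left(14 + 7 \left(-146\right)\right) + \left(-13207 + 7334\right)} = - \frac{11518}{\left(14 - 1022\right) - 5873} = - \frac{11518}{-1008 - 5873} = - \frac{11518}{-6881} = \left(-11518\right) \left(- \frac{1}{6881}\right) = \frac{11518}{6881}$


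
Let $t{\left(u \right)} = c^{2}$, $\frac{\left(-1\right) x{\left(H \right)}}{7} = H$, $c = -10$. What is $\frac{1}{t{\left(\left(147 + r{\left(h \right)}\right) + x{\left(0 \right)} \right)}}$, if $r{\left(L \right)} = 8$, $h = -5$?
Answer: $\frac{1}{100} \approx 0.01$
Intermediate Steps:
$x{\left(H \right)} = - 7 H$
$t{\left(u \right)} = 100$ ($t{\left(u \right)} = \left(-10\right)^{2} = 100$)
$\frac{1}{t{\left(\left(147 + r{\left(h \right)}\right) + x{\left(0 \right)} \right)}} = \frac{1}{100}$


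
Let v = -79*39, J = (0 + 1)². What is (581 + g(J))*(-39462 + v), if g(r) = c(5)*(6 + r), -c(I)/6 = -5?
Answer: -33651513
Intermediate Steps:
c(I) = 30 (c(I) = -6*(-5) = 30)
J = 1 (J = 1² = 1)
v = -3081
g(r) = 180 + 30*r (g(r) = 30*(6 + r) = 180 + 30*r)
(581 + g(J))*(-39462 + v) = (581 + (180 + 30*1))*(-39462 - 3081) = (581 + (180 + 30))*(-42543) = (581 + 210)*(-42543) = 791*(-42543) = -33651513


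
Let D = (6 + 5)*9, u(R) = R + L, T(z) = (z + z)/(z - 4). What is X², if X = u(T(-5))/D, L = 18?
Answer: 29584/793881 ≈ 0.037265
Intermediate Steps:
T(z) = 2*z/(-4 + z) (T(z) = (2*z)/(-4 + z) = 2*z/(-4 + z))
u(R) = 18 + R (u(R) = R + 18 = 18 + R)
D = 99 (D = 11*9 = 99)
X = 172/891 (X = (18 + 2*(-5)/(-4 - 5))/99 = (18 + 2*(-5)/(-9))*(1/99) = (18 + 2*(-5)*(-⅑))*(1/99) = (18 + 10/9)*(1/99) = (172/9)*(1/99) = 172/891 ≈ 0.19304)
X² = (172/891)² = 29584/793881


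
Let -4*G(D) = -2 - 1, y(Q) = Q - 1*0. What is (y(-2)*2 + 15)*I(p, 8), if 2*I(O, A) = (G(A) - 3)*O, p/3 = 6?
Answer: -891/4 ≈ -222.75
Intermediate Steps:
p = 18 (p = 3*6 = 18)
y(Q) = Q (y(Q) = Q + 0 = Q)
G(D) = 3/4 (G(D) = -(-2 - 1)/4 = -1/4*(-3) = 3/4)
I(O, A) = -9*O/8 (I(O, A) = ((3/4 - 3)*O)/2 = (-9*O/4)/2 = -9*O/8)
(y(-2)*2 + 15)*I(p, 8) = (-2*2 + 15)*(-9/8*18) = (-4 + 15)*(-81/4) = 11*(-81/4) = -891/4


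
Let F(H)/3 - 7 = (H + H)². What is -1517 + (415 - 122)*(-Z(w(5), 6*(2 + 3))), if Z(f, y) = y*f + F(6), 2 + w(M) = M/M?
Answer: -125456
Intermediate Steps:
w(M) = -1 (w(M) = -2 + M/M = -2 + 1 = -1)
F(H) = 21 + 12*H² (F(H) = 21 + 3*(H + H)² = 21 + 3*(2*H)² = 21 + 3*(4*H²) = 21 + 12*H²)
Z(f, y) = 453 + f*y (Z(f, y) = y*f + (21 + 12*6²) = f*y + (21 + 12*36) = f*y + (21 + 432) = f*y + 453 = 453 + f*y)
-1517 + (415 - 122)*(-Z(w(5), 6*(2 + 3))) = -1517 + (415 - 122)*(-(453 - 6*(2 + 3))) = -1517 + 293*(-(453 - 6*5)) = -1517 + 293*(-(453 - 1*30)) = -1517 + 293*(-(453 - 30)) = -1517 + 293*(-1*423) = -1517 + 293*(-423) = -1517 - 123939 = -125456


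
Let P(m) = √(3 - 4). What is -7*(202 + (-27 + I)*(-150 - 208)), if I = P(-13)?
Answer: -69076 + 2506*I ≈ -69076.0 + 2506.0*I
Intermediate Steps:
P(m) = I (P(m) = √(-1) = I)
I
-7*(202 + (-27 + I)*(-150 - 208)) = -7*(202 + (-27 + I)*(-358)) = -7*(202 + (9666 - 358*I)) = -7*(9868 - 358*I) = -69076 + 2506*I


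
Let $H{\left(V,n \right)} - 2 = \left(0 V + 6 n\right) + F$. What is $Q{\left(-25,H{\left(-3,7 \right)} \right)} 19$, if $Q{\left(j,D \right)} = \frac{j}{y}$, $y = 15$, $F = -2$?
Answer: $- \frac{95}{3} \approx -31.667$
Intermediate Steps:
$H{\left(V,n \right)} = 6 n$ ($H{\left(V,n \right)} = 2 + \left(\left(0 V + 6 n\right) - 2\right) = 2 + \left(\left(0 + 6 n\right) - 2\right) = 2 + \left(6 n - 2\right) = 2 + \left(-2 + 6 n\right) = 6 n$)
$Q{\left(j,D \right)} = \frac{j}{15}$
$Q{\left(-25,H{\left(-3,7 \right)} \right)} 19 = \frac{1}{15} \left(-25\right) 19 = \left(- \frac{5}{3}\right) 19 = - \frac{95}{3}$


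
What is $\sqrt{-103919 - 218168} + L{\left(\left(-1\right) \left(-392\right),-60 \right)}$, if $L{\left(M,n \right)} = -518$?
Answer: $-518 + i \sqrt{322087} \approx -518.0 + 567.53 i$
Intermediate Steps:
$\sqrt{-103919 - 218168} + L{\left(\left(-1\right) \left(-392\right),-60 \right)} = \sqrt{-103919 - 218168} - 518 = \sqrt{-322087} - 518 = i \sqrt{322087} - 518 = -518 + i \sqrt{322087}$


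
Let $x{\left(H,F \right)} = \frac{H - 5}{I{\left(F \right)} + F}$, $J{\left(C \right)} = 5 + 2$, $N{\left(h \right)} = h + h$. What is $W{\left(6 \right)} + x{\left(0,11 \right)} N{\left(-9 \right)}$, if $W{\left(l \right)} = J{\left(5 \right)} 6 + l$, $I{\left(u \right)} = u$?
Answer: $\frac{573}{11} \approx 52.091$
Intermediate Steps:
$N{\left(h \right)} = 2 h$
$J{\left(C \right)} = 7$
$x{\left(H,F \right)} = \frac{-5 + H}{2 F}$ ($x{\left(H,F \right)} = \frac{H - 5}{F + F} = \frac{-5 + H}{2 F}$)
$W{\left(l \right)} = 42 + l$ ($W{\left(l \right)} = 7 \cdot 6 + l = 42 + l$)
$W{\left(6 \right)} + x{\left(0,11 \right)} N{\left(-9 \right)} = \left(42 + 6\right) + \frac{-5 + 0}{2 \cdot 11} \cdot 2 \left(-9\right) = 48 + \frac{1}{2} \cdot \frac{1}{11} \left(-5\right) \left(-18\right) = 48 - - \frac{45}{11} = 48 + \frac{45}{11} = \frac{573}{11}$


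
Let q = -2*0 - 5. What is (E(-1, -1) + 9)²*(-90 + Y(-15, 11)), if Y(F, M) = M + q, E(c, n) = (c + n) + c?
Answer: -3024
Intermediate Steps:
E(c, n) = n + 2*c
q = -5 (q = 0 - 5 = -5)
Y(F, M) = -5 + M (Y(F, M) = M - 5 = -5 + M)
(E(-1, -1) + 9)²*(-90 + Y(-15, 11)) = ((-1 + 2*(-1)) + 9)²*(-90 + (-5 + 11)) = ((-1 - 2) + 9)²*(-90 + 6) = (-3 + 9)²*(-84) = 6²*(-84) = 36*(-84) = -3024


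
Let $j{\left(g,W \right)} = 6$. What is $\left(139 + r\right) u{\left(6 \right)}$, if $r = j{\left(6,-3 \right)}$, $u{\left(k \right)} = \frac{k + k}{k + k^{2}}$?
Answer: $\frac{290}{7} \approx 41.429$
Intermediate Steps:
$u{\left(k \right)} = \frac{2 k}{k + k^{2}}$
$r = 6$
$\left(139 + r\right) u{\left(6 \right)} = \left(139 + 6\right) \frac{2}{1 + 6} = 145 \cdot \frac{2}{7} = \frac{290}{7}$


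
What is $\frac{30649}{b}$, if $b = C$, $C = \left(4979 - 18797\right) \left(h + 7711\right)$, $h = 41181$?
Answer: $- \frac{30649}{675589656} \approx -4.5366 \cdot 10^{-5}$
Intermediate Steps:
$C = -675589656$ ($C = \left(4979 - 18797\right) \left(41181 + 7711\right) = \left(-13818\right) 48892 = -675589656$)
$b = -675589656$
$\frac{30649}{b} = \frac{30649}{-675589656} = 30649 \left(- \frac{1}{675589656}\right) = - \frac{30649}{675589656}$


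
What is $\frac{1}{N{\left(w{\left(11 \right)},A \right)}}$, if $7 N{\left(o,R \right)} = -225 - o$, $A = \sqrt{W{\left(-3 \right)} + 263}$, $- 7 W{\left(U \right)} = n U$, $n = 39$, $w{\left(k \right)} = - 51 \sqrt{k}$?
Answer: $- \frac{175}{2446} - \frac{119 \sqrt{11}}{7338} \approx -0.12533$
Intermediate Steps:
$W{\left(U \right)} = - \frac{39 U}{7}$
$A = \frac{\sqrt{13706}}{7}$ ($A = \sqrt{\left(- \frac{39}{7}\right) \left(-3\right) + 263} = \sqrt{\frac{117}{7} + 263} = \sqrt{\frac{1958}{7}} = \frac{\sqrt{13706}}{7} \approx 16.725$)
$N{\left(o,R \right)} = - \frac{225}{7} - \frac{o}{7}$ ($N{\left(o,R \right)} = \frac{-225 - o}{7} = - \frac{225}{7} - \frac{o}{7}$)
$\frac{1}{N{\left(w{\left(11 \right)},A \right)}} = \frac{1}{- \frac{225}{7} - \frac{\left(-51\right) \sqrt{11}}{7}} = \frac{1}{- \frac{225}{7} + \frac{51 \sqrt{11}}{7}}$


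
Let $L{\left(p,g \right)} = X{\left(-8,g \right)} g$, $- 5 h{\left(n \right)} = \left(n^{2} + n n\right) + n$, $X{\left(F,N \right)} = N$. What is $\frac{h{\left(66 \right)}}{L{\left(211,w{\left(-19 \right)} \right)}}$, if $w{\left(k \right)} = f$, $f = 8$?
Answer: $- \frac{4389}{160} \approx -27.431$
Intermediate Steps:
$w{\left(k \right)} = 8$
$h{\left(n \right)} = - \frac{2 n^{2}}{5} - \frac{n}{5}$ ($h{\left(n \right)} = - \frac{\left(n^{2} + n n\right) + n}{5} = - \frac{\left(n^{2} + n^{2}\right) + n}{5} = - \frac{2 n^{2} + n}{5} = - \frac{n + 2 n^{2}}{5} = - \frac{2 n^{2}}{5} - \frac{n}{5}$)
$L{\left(p,g \right)} = g^{2}$ ($L{\left(p,g \right)} = g g = g^{2}$)
$\frac{h{\left(66 \right)}}{L{\left(211,w{\left(-19 \right)} \right)}} = \frac{\left(- \frac{1}{5}\right) 66 \left(1 + 2 \cdot 66\right)}{8^{2}} = \frac{\left(- \frac{1}{5}\right) 66 \left(1 + 132\right)}{64} = \left(- \frac{1}{5}\right) 66 \cdot 133 \cdot \frac{1}{64} = \left(- \frac{8778}{5}\right) \frac{1}{64} = - \frac{4389}{160}$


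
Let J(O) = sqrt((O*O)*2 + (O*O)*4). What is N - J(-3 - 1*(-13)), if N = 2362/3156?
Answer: 1181/1578 - 10*sqrt(6) ≈ -23.746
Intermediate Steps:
N = 1181/1578 (N = 2362*(1/3156) = 1181/1578 ≈ 0.74842)
J(O) = sqrt(6)*sqrt(O**2) (J(O) = sqrt(O**2*2 + O**2*4) = sqrt(2*O**2 + 4*O**2) = sqrt(6*O**2) = sqrt(6)*sqrt(O**2))
N - J(-3 - 1*(-13)) = 1181/1578 - sqrt(6)*sqrt((-3 - 1*(-13))**2) = 1181/1578 - sqrt(6)*sqrt((-3 + 13)**2) = 1181/1578 - sqrt(6)*sqrt(10**2) = 1181/1578 - sqrt(6)*sqrt(100) = 1181/1578 - sqrt(6)*10 = 1181/1578 - 10*sqrt(6)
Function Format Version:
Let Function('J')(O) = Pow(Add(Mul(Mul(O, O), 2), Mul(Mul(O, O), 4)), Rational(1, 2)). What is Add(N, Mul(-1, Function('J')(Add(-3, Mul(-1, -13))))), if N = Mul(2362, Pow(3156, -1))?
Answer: Add(Rational(1181, 1578), Mul(-10, Pow(6, Rational(1, 2)))) ≈ -23.746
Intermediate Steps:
N = Rational(1181, 1578) (N = Mul(2362, Rational(1, 3156)) = Rational(1181, 1578) ≈ 0.74842)
Function('J')(O) = Mul(Pow(6, Rational(1, 2)), Pow(Pow(O, 2), Rational(1, 2))) (Function('J')(O) = Pow(Add(Mul(Pow(O, 2), 2), Mul(Pow(O, 2), 4)), Rational(1, 2)) = Pow(Add(Mul(2, Pow(O, 2)), Mul(4, Pow(O, 2))), Rational(1, 2)) = Pow(Mul(6, Pow(O, 2)), Rational(1, 2)) = Mul(Pow(6, Rational(1, 2)), Pow(Pow(O, 2), Rational(1, 2))))
Add(N, Mul(-1, Function('J')(Add(-3, Mul(-1, -13))))) = Add(Rational(1181, 1578), Mul(-1, Mul(Pow(6, Rational(1, 2)), Pow(Pow(Add(-3, Mul(-1, -13)), 2), Rational(1, 2))))) = Add(Rational(1181, 1578), Mul(-1, Mul(Pow(6, Rational(1, 2)), Pow(Pow(Add(-3, 13), 2), Rational(1, 2))))) = Add(Rational(1181, 1578), Mul(-1, Mul(Pow(6, Rational(1, 2)), Pow(Pow(10, 2), Rational(1, 2))))) = Add(Rational(1181, 1578), Mul(-1, Mul(Pow(6, Rational(1, 2)), Pow(100, Rational(1, 2))))) = Add(Rational(1181, 1578), Mul(-1, Mul(Pow(6, Rational(1, 2)), 10))) = Add(Rational(1181, 1578), Mul(-1, Mul(10, Pow(6, Rational(1, 2))))) = Add(Rational(1181, 1578), Mul(-10, Pow(6, Rational(1, 2))))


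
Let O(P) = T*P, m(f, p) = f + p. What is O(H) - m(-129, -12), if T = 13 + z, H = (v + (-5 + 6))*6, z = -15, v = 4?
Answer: 81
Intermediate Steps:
H = 30 (H = (4 + (-5 + 6))*6 = (4 + 1)*6 = 5*6 = 30)
T = -2 (T = 13 - 15 = -2)
O(P) = -2*P
O(H) - m(-129, -12) = -2*30 - (-129 - 12) = -60 - 1*(-141) = -60 + 141 = 81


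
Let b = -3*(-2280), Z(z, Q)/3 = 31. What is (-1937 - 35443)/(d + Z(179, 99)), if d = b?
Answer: -12460/2311 ≈ -5.3916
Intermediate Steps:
Z(z, Q) = 93 (Z(z, Q) = 3*31 = 93)
b = 6840
d = 6840
(-1937 - 35443)/(d + Z(179, 99)) = (-1937 - 35443)/(6840 + 93) = -37380/6933 = -37380*1/6933 = -12460/2311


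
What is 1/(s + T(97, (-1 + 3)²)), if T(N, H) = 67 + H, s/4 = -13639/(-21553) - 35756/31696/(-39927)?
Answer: 243534696573/17907437827460 ≈ 0.013600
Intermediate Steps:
s = 616474370777/243534696573 (s = 4*(-13639/(-21553) - 35756/31696/(-39927)) = 4*(-13639*(-1/21553) - 35756*1/31696*(-1/39927)) = 4*(13639/21553 - 1277/1132*(-1/39927)) = 4*(13639/21553 + 1277/45197364) = 4*(616474370777/974138786292) = 616474370777/243534696573 ≈ 2.5314)
1/(s + T(97, (-1 + 3)²)) = 1/(616474370777/243534696573 + (67 + (-1 + 3)²)) = 1/(616474370777/243534696573 + (67 + 2²)) = 1/(616474370777/243534696573 + (67 + 4)) = 1/(616474370777/243534696573 + 71) = 1/(17907437827460/243534696573) = 243534696573/17907437827460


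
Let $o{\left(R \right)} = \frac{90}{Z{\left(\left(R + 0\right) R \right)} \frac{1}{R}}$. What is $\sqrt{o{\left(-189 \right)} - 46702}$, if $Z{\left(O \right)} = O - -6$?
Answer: $\frac{2 i \sqrt{1655886273823}}{11909} \approx 216.11 i$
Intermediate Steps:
$Z{\left(O \right)} = 6 + O$ ($Z{\left(O \right)} = O + 6 = 6 + O$)
$o{\left(R \right)} = \frac{90 R}{6 + R^{2}}$ ($o{\left(R \right)} = \frac{90}{\left(6 + \left(R + 0\right) R\right) \frac{1}{R}} = \frac{90}{\left(6 + R R\right) \frac{1}{R}} = \frac{90}{\left(6 + R^{2}\right) \frac{1}{R}} = \frac{90}{\frac{1}{R} \left(6 + R^{2}\right)} = 90 \frac{R}{6 + R^{2}} = \frac{90 R}{6 + R^{2}}$)
$\sqrt{o{\left(-189 \right)} - 46702} = \sqrt{90 \left(-189\right) \frac{1}{6 + \left(-189\right)^{2}} - 46702} = \sqrt{90 \left(-189\right) \frac{1}{6 + 35721} - 46702} = \sqrt{90 \left(-189\right) \frac{1}{35727} - 46702} = \sqrt{- \frac{5670}{11909} - 46702} = \sqrt{- \frac{556179788}{11909}} = \frac{2 i \sqrt{1655886273823}}{11909}$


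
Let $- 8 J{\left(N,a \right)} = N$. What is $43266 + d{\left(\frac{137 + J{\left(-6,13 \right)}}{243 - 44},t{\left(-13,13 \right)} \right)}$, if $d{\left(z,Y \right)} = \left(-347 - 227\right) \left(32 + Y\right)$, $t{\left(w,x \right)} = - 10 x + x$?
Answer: $92056$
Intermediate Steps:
$t{\left(w,x \right)} = - 9 x$
$J{\left(N,a \right)} = - \frac{N}{8}$
$d{\left(z,Y \right)} = -18368 - 574 Y$ ($d{\left(z,Y \right)} = - 574 \left(32 + Y\right) = -18368 - 574 Y$)
$43266 + d{\left(\frac{137 + J{\left(-6,13 \right)}}{243 - 44},t{\left(-13,13 \right)} \right)} = 43266 - \left(18368 + 574 \left(\left(-9\right) 13\right)\right) = 43266 - -48790 = 43266 + \left(-18368 + 67158\right) = 43266 + 48790 = 92056$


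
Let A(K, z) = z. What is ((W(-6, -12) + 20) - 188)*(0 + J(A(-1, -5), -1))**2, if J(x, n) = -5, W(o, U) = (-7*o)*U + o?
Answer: -16950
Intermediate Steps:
W(o, U) = o - 7*U*o (W(o, U) = -7*U*o + o = o - 7*U*o)
((W(-6, -12) + 20) - 188)*(0 + J(A(-1, -5), -1))**2 = ((-6*(1 - 7*(-12)) + 20) - 188)*(0 - 5)**2 = ((-6*(1 + 84) + 20) - 188)*(-5)**2 = ((-6*85 + 20) - 188)*25 = ((-510 + 20) - 188)*25 = (-490 - 188)*25 = -678*25 = -16950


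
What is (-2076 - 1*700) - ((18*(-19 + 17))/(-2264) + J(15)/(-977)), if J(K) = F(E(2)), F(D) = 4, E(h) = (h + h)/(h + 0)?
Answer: -1535084561/552982 ≈ -2776.0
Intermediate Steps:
E(h) = 2 (E(h) = (2*h)/h = 2)
J(K) = 4
(-2076 - 1*700) - ((18*(-19 + 17))/(-2264) + J(15)/(-977)) = (-2076 - 1*700) - ((18*(-19 + 17))/(-2264) + 4/(-977)) = (-2076 - 700) - ((18*(-2))*(-1/2264) + 4*(-1/977)) = -2776 - (-36*(-1/2264) - 4/977) = -2776 - (9/566 - 4/977) = -2776 - 1*6529/552982 = -2776 - 6529/552982 = -1535084561/552982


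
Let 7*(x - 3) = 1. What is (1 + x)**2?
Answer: 841/49 ≈ 17.163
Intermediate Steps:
x = 22/7 (x = 3 + (1/7)*1 = 3 + 1/7 = 22/7 ≈ 3.1429)
(1 + x)**2 = (1 + 22/7)**2 = (29/7)**2 = 841/49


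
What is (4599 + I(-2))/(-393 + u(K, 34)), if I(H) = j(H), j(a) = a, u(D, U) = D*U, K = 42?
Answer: 4597/1035 ≈ 4.4415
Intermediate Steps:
I(H) = H
(4599 + I(-2))/(-393 + u(K, 34)) = (4599 - 2)/(-393 + 42*34) = 4597/(-393 + 1428) = 4597/1035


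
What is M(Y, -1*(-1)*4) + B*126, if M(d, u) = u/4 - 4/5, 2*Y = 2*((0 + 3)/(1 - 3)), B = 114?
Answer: 71821/5 ≈ 14364.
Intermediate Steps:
Y = -3/2 (Y = (2*((0 + 3)/(1 - 3)))/2 = (2*(3/(-2)))/2 = (2*(3*(-½)))/2 = (2*(-3/2))/2 = (½)*(-3) = -3/2 ≈ -1.5000)
M(d, u) = -⅘ + u/4 (M(d, u) = u*(¼) - 4*⅕ = u/4 - ⅘ = -⅘ + u/4)
M(Y, -1*(-1)*4) + B*126 = (-⅘ + (-1*(-1)*4)/4) + 114*126 = (-⅘ + (1*4)/4) + 14364 = (-⅘ + (¼)*4) + 14364 = (-⅘ + 1) + 14364 = ⅕ + 14364 = 71821/5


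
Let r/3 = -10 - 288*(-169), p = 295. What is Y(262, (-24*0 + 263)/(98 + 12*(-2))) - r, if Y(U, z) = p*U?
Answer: -68696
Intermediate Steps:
Y(U, z) = 295*U
r = 145986 (r = 3*(-10 - 288*(-169)) = 3*(-10 + 48672) = 3*48662 = 145986)
Y(262, (-24*0 + 263)/(98 + 12*(-2))) - r = 295*262 - 1*145986 = 77290 - 145986 = -68696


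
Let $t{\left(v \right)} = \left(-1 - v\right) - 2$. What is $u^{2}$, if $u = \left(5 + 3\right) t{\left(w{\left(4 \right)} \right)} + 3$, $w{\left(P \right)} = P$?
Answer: $2809$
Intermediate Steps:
$t{\left(v \right)} = -3 - v$ ($t{\left(v \right)} = \left(-1 - v\right) - 2 = -3 - v$)
$u = -53$ ($u = \left(5 + 3\right) \left(-3 - 4\right) + 3 = 8 \left(-3 - 4\right) + 3 = 8 \left(-7\right) + 3 = -56 + 3 = -53$)
$u^{2} = \left(-53\right)^{2} = 2809$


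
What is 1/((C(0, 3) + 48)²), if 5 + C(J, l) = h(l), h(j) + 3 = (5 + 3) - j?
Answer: 1/2025 ≈ 0.00049383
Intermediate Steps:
h(j) = 5 - j (h(j) = -3 + ((5 + 3) - j) = -3 + (8 - j) = 5 - j)
C(J, l) = -l (C(J, l) = -5 + (5 - l) = -l)
1/((C(0, 3) + 48)²) = 1/((-1*3 + 48)²) = 1/((-3 + 48)²) = 1/(45²) = 1/2025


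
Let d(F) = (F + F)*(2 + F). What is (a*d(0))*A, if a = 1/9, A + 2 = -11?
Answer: 0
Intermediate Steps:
A = -13 (A = -2 - 11 = -13)
d(F) = 2*F*(2 + F) (d(F) = (2*F)*(2 + F) = 2*F*(2 + F))
a = ⅑ ≈ 0.11111
(a*d(0))*A = ((2*0*(2 + 0))/9)*(-13) = ((2*0*2)/9)*(-13) = ((⅑)*0)*(-13) = 0*(-13) = 0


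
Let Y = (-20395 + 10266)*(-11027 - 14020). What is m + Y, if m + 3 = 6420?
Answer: 253707480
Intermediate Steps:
Y = 253701063 (Y = -10129*(-25047) = 253701063)
m = 6417 (m = -3 + 6420 = 6417)
m + Y = 6417 + 253701063 = 253707480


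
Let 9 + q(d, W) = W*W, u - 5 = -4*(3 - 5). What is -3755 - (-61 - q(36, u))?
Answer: -3534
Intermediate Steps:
u = 13 (u = 5 - 4*(3 - 5) = 5 - 4*(-2) = 5 + 8 = 13)
q(d, W) = -9 + W**2 (q(d, W) = -9 + W*W = -9 + W**2)
-3755 - (-61 - q(36, u)) = -3755 - (-61 - (-9 + 13**2)) = -3755 - (-61 - (-9 + 169)) = -3755 - (-61 - 1*160) = -3755 - (-61 - 160) = -3755 - 1*(-221) = -3755 + 221 = -3534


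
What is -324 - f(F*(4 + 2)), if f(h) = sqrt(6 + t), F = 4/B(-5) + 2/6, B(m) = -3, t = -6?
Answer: -324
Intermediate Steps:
F = -1 (F = 4/(-3) + 2/6 = 4*(-1/3) + 2*(1/6) = -4/3 + 1/3 = -1)
f(h) = 0 (f(h) = sqrt(6 - 6) = sqrt(0) = 0)
-324 - f(F*(4 + 2)) = -324 - 1*0 = -324 + 0 = -324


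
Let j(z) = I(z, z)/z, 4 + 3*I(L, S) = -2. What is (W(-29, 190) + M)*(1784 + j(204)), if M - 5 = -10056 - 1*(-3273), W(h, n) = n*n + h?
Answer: 5330359331/102 ≈ 5.2258e+7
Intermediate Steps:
W(h, n) = h + n² (W(h, n) = n² + h = h + n²)
I(L, S) = -2 (I(L, S) = -4/3 + (⅓)*(-2) = -4/3 - ⅔ = -2)
j(z) = -2/z
M = -6778 (M = 5 + (-10056 - 1*(-3273)) = 5 + (-10056 + 3273) = 5 - 6783 = -6778)
(W(-29, 190) + M)*(1784 + j(204)) = ((-29 + 190²) - 6778)*(1784 - 2/204) = ((-29 + 36100) - 6778)*(1784 - 2*1/204) = (36071 - 6778)*(1784 - 1/102) = 29293*(181967/102) = 5330359331/102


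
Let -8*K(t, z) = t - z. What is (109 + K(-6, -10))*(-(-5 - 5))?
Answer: 1085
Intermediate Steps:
K(t, z) = -t/8 + z/8 (K(t, z) = -(t - z)/8 = -t/8 + z/8)
(109 + K(-6, -10))*(-(-5 - 5)) = (109 + (-⅛*(-6) + (⅛)*(-10)))*(-(-5 - 5)) = (109 + (¾ - 5/4))*(-1*(-10)) = (109 - ½)*10 = (217/2)*10 = 1085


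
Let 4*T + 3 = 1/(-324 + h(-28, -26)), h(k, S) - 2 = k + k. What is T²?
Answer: 1288225/2286144 ≈ 0.56349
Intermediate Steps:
h(k, S) = 2 + 2*k (h(k, S) = 2 + (k + k) = 2 + 2*k)
T = -1135/1512 (T = -¾ + 1/(4*(-324 + (2 + 2*(-28)))) = -¾ + 1/(4*(-324 + (2 - 56))) = -¾ + 1/(4*(-324 - 54)) = -¾ + (¼)/(-378) = -¾ + (¼)*(-1/378) = -¾ - 1/1512 = -1135/1512 ≈ -0.75066)
T² = (-1135/1512)² = 1288225/2286144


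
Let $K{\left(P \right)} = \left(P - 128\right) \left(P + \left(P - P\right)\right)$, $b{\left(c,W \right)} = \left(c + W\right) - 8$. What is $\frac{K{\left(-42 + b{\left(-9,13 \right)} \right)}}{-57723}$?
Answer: $- \frac{2668}{19241} \approx -0.13866$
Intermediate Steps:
$b{\left(c,W \right)} = -8 + W + c$ ($b{\left(c,W \right)} = \left(W + c\right) - 8 = -8 + W + c$)
$K{\left(P \right)} = P \left(-128 + P\right)$ ($K{\left(P \right)} = \left(-128 + P\right) \left(P + 0\right) = \left(-128 + P\right) P = P \left(-128 + P\right)$)
$\frac{K{\left(-42 + b{\left(-9,13 \right)} \right)}}{-57723} = \frac{\left(-42 - 4\right) \left(-128 - 46\right)}{-57723} = \left(-42 - 4\right) \left(-128 - 46\right) \left(- \frac{1}{57723}\right) = - 46 \left(-128 - 46\right) \left(- \frac{1}{57723}\right) = \left(-46\right) \left(-174\right) \left(- \frac{1}{57723}\right) = 8004 \left(- \frac{1}{57723}\right) = - \frac{2668}{19241}$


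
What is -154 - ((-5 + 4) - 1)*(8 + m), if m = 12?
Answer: -114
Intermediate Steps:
-154 - ((-5 + 4) - 1)*(8 + m) = -154 - ((-5 + 4) - 1)*(8 + 12) = -154 - (-1 - 1)*20 = -154 - (-2)*20 = -154 - 1*(-40) = -154 + 40 = -114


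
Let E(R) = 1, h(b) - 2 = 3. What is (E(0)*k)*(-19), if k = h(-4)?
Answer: -95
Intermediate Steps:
h(b) = 5 (h(b) = 2 + 3 = 5)
k = 5
(E(0)*k)*(-19) = (1*5)*(-19) = 5*(-19) = -95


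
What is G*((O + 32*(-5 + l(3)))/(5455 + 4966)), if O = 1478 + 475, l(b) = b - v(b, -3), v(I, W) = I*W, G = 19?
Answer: 41363/10421 ≈ 3.9692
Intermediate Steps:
l(b) = 4*b (l(b) = b - b*(-3) = b - (-3)*b = b + 3*b = 4*b)
O = 1953
G*((O + 32*(-5 + l(3)))/(5455 + 4966)) = 19*((1953 + 32*(-5 + 4*3))/(5455 + 4966)) = 19*((1953 + 32*(-5 + 12))/10421) = 19*((1953 + 32*7)*(1/10421)) = 19*((1953 + 224)*(1/10421)) = 19*(2177*(1/10421)) = 19*(2177/10421) = 41363/10421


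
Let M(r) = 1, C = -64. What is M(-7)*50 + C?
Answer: -14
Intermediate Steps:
M(-7)*50 + C = 1*50 - 64 = 50 - 64 = -14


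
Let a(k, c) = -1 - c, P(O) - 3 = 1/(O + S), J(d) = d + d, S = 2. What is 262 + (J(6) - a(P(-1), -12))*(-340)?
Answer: -78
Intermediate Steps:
J(d) = 2*d
P(O) = 3 + 1/(2 + O) (P(O) = 3 + 1/(O + 2) = 3 + 1/(2 + O))
262 + (J(6) - a(P(-1), -12))*(-340) = 262 + (2*6 - (-1 - 1*(-12)))*(-340) = 262 + (12 - (-1 + 12))*(-340) = 262 + (12 - 1*11)*(-340) = 262 + (12 - 11)*(-340) = 262 + 1*(-340) = 262 - 340 = -78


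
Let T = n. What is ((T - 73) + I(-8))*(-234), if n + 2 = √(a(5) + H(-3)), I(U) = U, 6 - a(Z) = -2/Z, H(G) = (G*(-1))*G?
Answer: 19422 - 234*I*√65/5 ≈ 19422.0 - 377.31*I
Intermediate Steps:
H(G) = -G² (H(G) = (-G)*G = -G²)
a(Z) = 6 + 2/Z (a(Z) = 6 - (-2)/Z = 6 + 2/Z)
n = -2 + I*√65/5 (n = -2 + √((6 + 2/5) - 1*(-3)²) = -2 + √((6 + 2*(⅕)) - 1*9) = -2 + √((6 + ⅖) - 9) = -2 + √(32/5 - 9) = -2 + √(-13/5) = -2 + I*√65/5 ≈ -2.0 + 1.6125*I)
T = -2 + I*√65/5 ≈ -2.0 + 1.6125*I
((T - 73) + I(-8))*(-234) = (((-2 + I*√65/5) - 73) - 8)*(-234) = ((-75 + I*√65/5) - 8)*(-234) = (-83 + I*√65/5)*(-234) = 19422 - 234*I*√65/5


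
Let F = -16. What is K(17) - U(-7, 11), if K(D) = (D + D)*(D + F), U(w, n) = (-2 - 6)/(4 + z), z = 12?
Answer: 69/2 ≈ 34.500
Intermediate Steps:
U(w, n) = -½ (U(w, n) = (-2 - 6)/(4 + 12) = -8/16 = -8*1/16 = -½)
K(D) = 2*D*(-16 + D) (K(D) = (D + D)*(D - 16) = (2*D)*(-16 + D) = 2*D*(-16 + D))
K(17) - U(-7, 11) = 2*17*(-16 + 17) - 1*(-½) = 2*17*1 + ½ = 34 + ½ = 69/2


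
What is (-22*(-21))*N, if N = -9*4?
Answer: -16632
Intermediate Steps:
N = -36
(-22*(-21))*N = -22*(-21)*(-36) = 462*(-36) = -16632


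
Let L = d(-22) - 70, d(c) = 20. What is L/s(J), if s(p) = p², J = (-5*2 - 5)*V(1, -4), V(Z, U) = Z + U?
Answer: -2/81 ≈ -0.024691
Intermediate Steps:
V(Z, U) = U + Z
J = 45 (J = (-5*2 - 5)*(-4 + 1) = (-10 - 5)*(-3) = -15*(-3) = 45)
L = -50 (L = 20 - 70 = -50)
L/s(J) = -50/(45²) = -50/2025 = -50*1/2025 = -2/81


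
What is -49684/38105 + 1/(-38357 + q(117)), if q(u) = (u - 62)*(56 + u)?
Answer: -1433024033/1099024410 ≈ -1.3039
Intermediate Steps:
q(u) = (-62 + u)*(56 + u)
-49684/38105 + 1/(-38357 + q(117)) = -49684/38105 + 1/(-38357 + (-3472 + 117**2 - 6*117)) = -49684*1/38105 + 1/(-38357 + (-3472 + 13689 - 702)) = -49684/38105 + 1/(-38357 + 9515) = -49684/38105 + 1/(-28842) = -49684/38105 - 1/28842 = -1433024033/1099024410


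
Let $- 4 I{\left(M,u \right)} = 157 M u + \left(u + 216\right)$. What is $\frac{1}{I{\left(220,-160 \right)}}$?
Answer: $\frac{1}{1381586} \approx 7.2381 \cdot 10^{-7}$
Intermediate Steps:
$I{\left(M,u \right)} = -54 - \frac{u}{4} - \frac{157 M u}{4}$ ($I{\left(M,u \right)} = - \frac{157 M u + \left(u + 216\right)}{4} = - \frac{157 M u + \left(216 + u\right)}{4} = - \frac{216 + u + 157 M u}{4} = -54 - \frac{u}{4} - \frac{157 M u}{4}$)
$\frac{1}{I{\left(220,-160 \right)}} = \frac{1}{-54 - -40 - 8635 \left(-160\right)} = \frac{1}{-54 + 40 + 1381600} = \frac{1}{1381586}$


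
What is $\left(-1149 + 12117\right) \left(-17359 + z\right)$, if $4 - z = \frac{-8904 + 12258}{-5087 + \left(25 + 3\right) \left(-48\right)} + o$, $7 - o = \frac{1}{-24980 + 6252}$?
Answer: $- \frac{2866778061731685}{15054971} \approx -1.9042 \cdot 10^{8}$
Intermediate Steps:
$o = \frac{131097}{18728}$ ($o = 7 - \frac{1}{-24980 + 6252} = 7 - \frac{1}{-18728} = 7 - - \frac{1}{18728} = 7 + \frac{1}{18728} = \frac{131097}{18728} \approx 7.0001$)
$z = - \frac{298512023}{120439768}$ ($z = 4 - \left(\frac{-8904 + 12258}{-5087 + \left(25 + 3\right) \left(-48\right)} + \frac{131097}{18728}\right) = 4 - \left(\frac{3354}{-5087 + 28 \left(-48\right)} + \frac{131097}{18728}\right) = 4 - \left(\frac{3354}{-5087 - 1344} + \frac{131097}{18728}\right) = 4 - \left(\frac{3354}{-6431} + \frac{131097}{18728}\right) = 4 - \left(3354 \left(- \frac{1}{6431}\right) + \frac{131097}{18728}\right) = 4 - \left(- \frac{3354}{6431} + \frac{131097}{18728}\right) = 4 - \frac{780271095}{120439768} = - \frac{298512023}{120439768} \approx -2.4785$)
$\left(-1149 + 12117\right) \left(-17359 + z\right) = \left(-1149 + 12117\right) \left(-17359 - \frac{298512023}{120439768}\right) = 10968 \left(- \frac{2091012444735}{120439768}\right) = - \frac{2866778061731685}{15054971}$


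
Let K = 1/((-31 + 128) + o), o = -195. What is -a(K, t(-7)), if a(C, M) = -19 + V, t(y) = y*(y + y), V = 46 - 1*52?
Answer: 25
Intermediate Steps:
V = -6 (V = 46 - 52 = -6)
t(y) = 2*y² (t(y) = y*(2*y) = 2*y²)
K = -1/98 (K = 1/((-31 + 128) - 195) = 1/(97 - 195) = 1/(-98) = -1/98 ≈ -0.010204)
a(C, M) = -25 (a(C, M) = -19 - 6 = -25)
-a(K, t(-7)) = -1*(-25) = 25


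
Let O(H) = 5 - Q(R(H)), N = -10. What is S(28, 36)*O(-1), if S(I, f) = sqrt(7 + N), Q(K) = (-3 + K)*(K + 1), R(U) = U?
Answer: 5*I*sqrt(3) ≈ 8.6602*I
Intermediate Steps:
Q(K) = (1 + K)*(-3 + K) (Q(K) = (-3 + K)*(1 + K) = (1 + K)*(-3 + K))
S(I, f) = I*sqrt(3) (S(I, f) = sqrt(7 - 10) = sqrt(-3) = I*sqrt(3))
O(H) = 8 - H**2 + 2*H (O(H) = 5 - (-3 + H**2 - 2*H) = 5 + (3 - H**2 + 2*H) = 8 - H**2 + 2*H)
S(28, 36)*O(-1) = (I*sqrt(3))*(8 - 1*(-1)**2 + 2*(-1)) = (I*sqrt(3))*(8 - 1*1 - 2) = (I*sqrt(3))*(8 - 1 - 2) = (I*sqrt(3))*5 = 5*I*sqrt(3)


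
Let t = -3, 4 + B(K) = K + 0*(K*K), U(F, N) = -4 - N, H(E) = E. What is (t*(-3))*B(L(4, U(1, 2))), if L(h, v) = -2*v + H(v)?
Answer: 18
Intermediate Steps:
L(h, v) = -v (L(h, v) = -2*v + v = -v)
B(K) = -4 + K (B(K) = -4 + (K + 0*(K*K)) = -4 + (K + 0*K²) = -4 + (K + 0) = -4 + K)
(t*(-3))*B(L(4, U(1, 2))) = (-3*(-3))*(-4 - (-4 - 1*2)) = 9*(-4 - (-4 - 2)) = 9*(-4 - 1*(-6)) = 9*(-4 + 6) = 9*2 = 18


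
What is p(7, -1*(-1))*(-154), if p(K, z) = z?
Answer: -154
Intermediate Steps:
p(7, -1*(-1))*(-154) = -1*(-1)*(-154) = 1*(-154) = -154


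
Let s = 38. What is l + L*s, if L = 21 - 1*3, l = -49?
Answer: 635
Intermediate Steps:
L = 18 (L = 21 - 3 = 18)
l + L*s = -49 + 18*38 = -49 + 684 = 635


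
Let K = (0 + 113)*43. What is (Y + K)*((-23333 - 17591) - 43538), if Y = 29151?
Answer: -2872552620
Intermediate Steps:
K = 4859 (K = 113*43 = 4859)
(Y + K)*((-23333 - 17591) - 43538) = (29151 + 4859)*((-23333 - 17591) - 43538) = 34010*(-40924 - 43538) = 34010*(-84462) = -2872552620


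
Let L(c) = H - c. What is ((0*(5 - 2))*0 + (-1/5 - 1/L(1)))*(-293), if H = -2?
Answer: -586/15 ≈ -39.067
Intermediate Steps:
L(c) = -2 - c
((0*(5 - 2))*0 + (-1/5 - 1/L(1)))*(-293) = ((0*(5 - 2))*0 + (-1/5 - 1/(-2 - 1*1)))*(-293) = ((0*3)*0 + (-1*⅕ - 1/(-2 - 1)))*(-293) = (0*0 + (-⅕ - 1/(-3)))*(-293) = (0 + (-⅕ - 1*(-⅓)))*(-293) = (0 + (-⅕ + ⅓))*(-293) = (0 + 2/15)*(-293) = (2/15)*(-293) = -586/15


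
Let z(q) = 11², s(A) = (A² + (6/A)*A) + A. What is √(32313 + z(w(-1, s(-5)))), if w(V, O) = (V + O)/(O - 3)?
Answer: √32434 ≈ 180.09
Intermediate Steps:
s(A) = 6 + A + A² (s(A) = (A² + 6) + A = (6 + A²) + A = 6 + A + A²)
w(V, O) = (O + V)/(-3 + O)
z(q) = 121
√(32313 + z(w(-1, s(-5)))) = √(32313 + 121) = √32434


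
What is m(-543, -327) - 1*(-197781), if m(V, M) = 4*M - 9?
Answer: 196464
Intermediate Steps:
m(V, M) = -9 + 4*M
m(-543, -327) - 1*(-197781) = (-9 + 4*(-327)) - 1*(-197781) = (-9 - 1308) + 197781 = -1317 + 197781 = 196464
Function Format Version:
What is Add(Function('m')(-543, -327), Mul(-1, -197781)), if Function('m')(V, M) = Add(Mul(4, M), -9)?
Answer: 196464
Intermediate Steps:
Function('m')(V, M) = Add(-9, Mul(4, M))
Add(Function('m')(-543, -327), Mul(-1, -197781)) = Add(Add(-9, Mul(4, -327)), Mul(-1, -197781)) = Add(Add(-9, -1308), 197781) = Add(-1317, 197781) = 196464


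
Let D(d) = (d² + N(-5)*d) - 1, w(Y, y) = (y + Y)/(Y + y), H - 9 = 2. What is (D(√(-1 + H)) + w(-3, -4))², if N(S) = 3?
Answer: 190 + 60*√10 ≈ 379.74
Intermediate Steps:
H = 11 (H = 9 + 2 = 11)
w(Y, y) = 1 (w(Y, y) = (Y + y)/(Y + y) = 1)
D(d) = -1 + d² + 3*d (D(d) = (d² + 3*d) - 1 = -1 + d² + 3*d)
(D(√(-1 + H)) + w(-3, -4))² = ((-1 + (√(-1 + 11))² + 3*√(-1 + 11)) + 1)² = ((-1 + (√10)² + 3*√10) + 1)² = ((-1 + 10 + 3*√10) + 1)² = ((9 + 3*√10) + 1)² = (10 + 3*√10)²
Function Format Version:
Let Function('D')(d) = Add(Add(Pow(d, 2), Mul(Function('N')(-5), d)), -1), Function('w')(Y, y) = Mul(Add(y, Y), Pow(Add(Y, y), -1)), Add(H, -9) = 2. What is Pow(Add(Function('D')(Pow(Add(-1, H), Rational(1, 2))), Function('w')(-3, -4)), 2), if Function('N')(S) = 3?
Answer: Add(190, Mul(60, Pow(10, Rational(1, 2)))) ≈ 379.74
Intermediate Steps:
H = 11 (H = Add(9, 2) = 11)
Function('w')(Y, y) = 1 (Function('w')(Y, y) = Mul(Add(Y, y), Pow(Add(Y, y), -1)) = 1)
Function('D')(d) = Add(-1, Pow(d, 2), Mul(3, d)) (Function('D')(d) = Add(Add(Pow(d, 2), Mul(3, d)), -1) = Add(-1, Pow(d, 2), Mul(3, d)))
Pow(Add(Function('D')(Pow(Add(-1, H), Rational(1, 2))), Function('w')(-3, -4)), 2) = Pow(Add(Add(-1, Pow(Pow(Add(-1, 11), Rational(1, 2)), 2), Mul(3, Pow(Add(-1, 11), Rational(1, 2)))), 1), 2) = Pow(Add(Add(-1, Pow(Pow(10, Rational(1, 2)), 2), Mul(3, Pow(10, Rational(1, 2)))), 1), 2) = Pow(Add(Add(-1, 10, Mul(3, Pow(10, Rational(1, 2)))), 1), 2) = Pow(Add(Add(9, Mul(3, Pow(10, Rational(1, 2)))), 1), 2) = Pow(Add(10, Mul(3, Pow(10, Rational(1, 2)))), 2)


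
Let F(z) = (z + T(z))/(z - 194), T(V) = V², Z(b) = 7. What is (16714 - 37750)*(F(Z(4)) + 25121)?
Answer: -98818103556/187 ≈ -5.2844e+8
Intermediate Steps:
F(z) = (z + z²)/(-194 + z) (F(z) = (z + z²)/(z - 194) = (z + z²)/(-194 + z))
(16714 - 37750)*(F(Z(4)) + 25121) = (16714 - 37750)*(7*(1 + 7)/(-194 + 7) + 25121) = -21036*(7*8/(-187) + 25121) = -21036*(7*(-1/187)*8 + 25121) = -21036*(-56/187 + 25121) = -21036*4697571/187 = -98818103556/187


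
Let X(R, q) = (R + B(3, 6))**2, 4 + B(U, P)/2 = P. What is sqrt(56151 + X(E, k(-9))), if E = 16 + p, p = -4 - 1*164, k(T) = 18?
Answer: sqrt(78055) ≈ 279.38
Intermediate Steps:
B(U, P) = -8 + 2*P
p = -168 (p = -4 - 164 = -168)
E = -152 (E = 16 - 168 = -152)
X(R, q) = (4 + R)**2 (X(R, q) = (R + (-8 + 2*6))**2 = (R + (-8 + 12))**2 = (R + 4)**2 = (4 + R)**2)
sqrt(56151 + X(E, k(-9))) = sqrt(56151 + (4 - 152)**2) = sqrt(56151 + (-148)**2) = sqrt(56151 + 21904) = sqrt(78055)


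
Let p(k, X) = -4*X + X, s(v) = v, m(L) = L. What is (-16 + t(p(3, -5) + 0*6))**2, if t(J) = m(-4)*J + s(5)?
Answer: 5041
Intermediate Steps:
p(k, X) = -3*X
t(J) = 5 - 4*J (t(J) = -4*J + 5 = 5 - 4*J)
(-16 + t(p(3, -5) + 0*6))**2 = (-16 + (5 - 4*(-3*(-5) + 0*6)))**2 = (-16 + (5 - 4*(15 + 0)))**2 = (-16 + (5 - 4*15))**2 = (-16 + (5 - 60))**2 = (-16 - 55)**2 = (-71)**2 = 5041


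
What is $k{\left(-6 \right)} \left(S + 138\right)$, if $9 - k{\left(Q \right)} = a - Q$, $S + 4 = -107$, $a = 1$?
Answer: $54$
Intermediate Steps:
$S = -111$ ($S = -4 - 107 = -111$)
$k{\left(Q \right)} = 8 + Q$ ($k{\left(Q \right)} = 9 - \left(1 - Q\right) = 9 + \left(-1 + Q\right) = 8 + Q$)
$k{\left(-6 \right)} \left(S + 138\right) = \left(8 - 6\right) \left(-111 + 138\right) = 2 \cdot 27 = 54$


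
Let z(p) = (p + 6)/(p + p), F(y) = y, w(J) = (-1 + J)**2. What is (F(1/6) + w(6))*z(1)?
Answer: 1057/12 ≈ 88.083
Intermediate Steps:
z(p) = (6 + p)/(2*p) (z(p) = (6 + p)/((2*p)) = (6 + p)*(1/(2*p)) = (6 + p)/(2*p))
(F(1/6) + w(6))*z(1) = (1/6 + (-1 + 6)**2)*((1/2)*(6 + 1)/1) = (1/6 + 5**2)*((1/2)*1*7) = (1/6 + 25)*(7/2) = (151/6)*(7/2) = 1057/12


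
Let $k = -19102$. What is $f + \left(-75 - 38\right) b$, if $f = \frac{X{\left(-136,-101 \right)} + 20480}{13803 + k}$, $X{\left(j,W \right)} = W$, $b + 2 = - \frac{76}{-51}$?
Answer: $\frac{14529133}{270249} \approx 53.762$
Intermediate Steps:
$b = - \frac{26}{51}$ ($b = -2 - \frac{76}{-51} = -2 - - \frac{76}{51} = -2 + \frac{76}{51} = - \frac{26}{51} \approx -0.5098$)
$f = - \frac{20379}{5299}$ ($f = \frac{-101 + 20480}{13803 - 19102} = \frac{20379}{-5299} = 20379 \left(- \frac{1}{5299}\right) = - \frac{20379}{5299} \approx -3.8458$)
$f + \left(-75 - 38\right) b = - \frac{20379}{5299} + \left(-75 - 38\right) \left(- \frac{26}{51}\right) = - \frac{20379}{5299} - - \frac{2938}{51} = - \frac{20379}{5299} + \frac{2938}{51} = \frac{14529133}{270249}$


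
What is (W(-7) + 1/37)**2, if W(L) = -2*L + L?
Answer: 67600/1369 ≈ 49.379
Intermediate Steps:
W(L) = -L
(W(-7) + 1/37)**2 = (-1*(-7) + 1/37)**2 = (7 + 1/37)**2 = (260/37)**2 = 67600/1369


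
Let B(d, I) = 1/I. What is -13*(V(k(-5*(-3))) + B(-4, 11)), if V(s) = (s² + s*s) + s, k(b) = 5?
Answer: -7878/11 ≈ -716.18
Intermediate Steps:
V(s) = s + 2*s² (V(s) = (s² + s²) + s = 2*s² + s = s + 2*s²)
-13*(V(k(-5*(-3))) + B(-4, 11)) = -13*(5*(1 + 2*5) + 1/11) = -13*(5*(1 + 10) + 1/11) = -13*(5*11 + 1/11) = -13*(55 + 1/11) = -13*606/11 = -7878/11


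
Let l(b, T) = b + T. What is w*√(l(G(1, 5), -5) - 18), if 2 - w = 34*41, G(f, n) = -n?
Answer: -2784*I*√7 ≈ -7365.8*I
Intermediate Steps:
w = -1392 (w = 2 - 34*41 = 2 - 1*1394 = 2 - 1394 = -1392)
l(b, T) = T + b
w*√(l(G(1, 5), -5) - 18) = -1392*√((-5 - 1*5) - 18) = -1392*√((-5 - 5) - 18) = -1392*√(-10 - 18) = -2784*I*√7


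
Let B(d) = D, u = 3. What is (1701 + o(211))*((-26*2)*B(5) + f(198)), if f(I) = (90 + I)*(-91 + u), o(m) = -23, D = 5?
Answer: -42963512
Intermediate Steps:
B(d) = 5
f(I) = -7920 - 88*I (f(I) = (90 + I)*(-91 + 3) = (90 + I)*(-88) = -7920 - 88*I)
(1701 + o(211))*((-26*2)*B(5) + f(198)) = (1701 - 23)*(-26*2*5 + (-7920 - 88*198)) = 1678*(-52*5 + (-7920 - 17424)) = 1678*(-260 - 25344) = 1678*(-25604) = -42963512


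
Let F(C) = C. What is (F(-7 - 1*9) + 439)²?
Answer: 178929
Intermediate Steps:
(F(-7 - 1*9) + 439)² = ((-7 - 1*9) + 439)² = ((-7 - 9) + 439)² = (-16 + 439)² = 423² = 178929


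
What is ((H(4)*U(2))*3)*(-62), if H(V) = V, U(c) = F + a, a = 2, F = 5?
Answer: -5208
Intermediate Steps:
U(c) = 7 (U(c) = 5 + 2 = 7)
((H(4)*U(2))*3)*(-62) = ((4*7)*3)*(-62) = (28*3)*(-62) = 84*(-62) = -5208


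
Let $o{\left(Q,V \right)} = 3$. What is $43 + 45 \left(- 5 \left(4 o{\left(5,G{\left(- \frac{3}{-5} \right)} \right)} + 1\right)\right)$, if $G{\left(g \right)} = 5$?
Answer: $-2882$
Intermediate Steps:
$43 + 45 \left(- 5 \left(4 o{\left(5,G{\left(- \frac{3}{-5} \right)} \right)} + 1\right)\right) = 43 + 45 \left(- 5 \left(4 \cdot 3 + 1\right)\right) = 43 + 45 \left(- 5 \left(12 + 1\right)\right) = 43 + 45 \left(\left(-5\right) 13\right) = 43 + 45 \left(-65\right) = 43 - 2925 = -2882$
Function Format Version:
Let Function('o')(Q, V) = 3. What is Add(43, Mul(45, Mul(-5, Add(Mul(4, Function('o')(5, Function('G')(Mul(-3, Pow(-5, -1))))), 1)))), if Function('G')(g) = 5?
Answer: -2882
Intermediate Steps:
Add(43, Mul(45, Mul(-5, Add(Mul(4, Function('o')(5, Function('G')(Mul(-3, Pow(-5, -1))))), 1)))) = Add(43, Mul(45, Mul(-5, Add(Mul(4, 3), 1)))) = Add(43, Mul(45, Mul(-5, Add(12, 1)))) = Add(43, Mul(45, Mul(-5, 13))) = Add(43, Mul(45, -65)) = Add(43, -2925) = -2882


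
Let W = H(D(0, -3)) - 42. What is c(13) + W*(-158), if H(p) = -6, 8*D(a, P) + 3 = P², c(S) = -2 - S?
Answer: 7569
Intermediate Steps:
D(a, P) = -3/8 + P²/8
W = -48 (W = -6 - 42 = -48)
c(13) + W*(-158) = (-2 - 1*13) - 48*(-158) = (-2 - 13) + 7584 = -15 + 7584 = 7569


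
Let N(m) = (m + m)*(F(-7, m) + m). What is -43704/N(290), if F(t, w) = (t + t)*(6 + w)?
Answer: 5463/279415 ≈ 0.019552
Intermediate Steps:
F(t, w) = 2*t*(6 + w) (F(t, w) = (2*t)*(6 + w) = 2*t*(6 + w))
N(m) = 2*m*(-84 - 13*m) (N(m) = (m + m)*(2*(-7)*(6 + m) + m) = (2*m)*((-84 - 14*m) + m) = (2*m)*(-84 - 13*m) = 2*m*(-84 - 13*m))
-43704/N(290) = -43704*1/(580*(-84 - 13*290)) = -43704*1/(580*(-84 - 3770)) = -43704/(2*290*(-3854)) = -43704/(-2235320) = -43704*(-1/2235320) = 5463/279415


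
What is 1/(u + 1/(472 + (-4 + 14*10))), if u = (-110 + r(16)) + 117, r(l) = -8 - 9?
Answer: -608/6079 ≈ -0.10002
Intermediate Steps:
r(l) = -17
u = -10 (u = (-110 - 17) + 117 = -127 + 117 = -10)
1/(u + 1/(472 + (-4 + 14*10))) = 1/(-10 + 1/(472 + (-4 + 14*10))) = 1/(-10 + 1/(472 + (-4 + 140))) = 1/(-10 + 1/(472 + 136)) = 1/(-10 + 1/608) = 1/(-6079/608) = -608/6079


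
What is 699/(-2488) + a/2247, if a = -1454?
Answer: -5188205/5590536 ≈ -0.92803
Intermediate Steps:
699/(-2488) + a/2247 = 699/(-2488) - 1454/2247 = 699*(-1/2488) - 1454*1/2247 = -699/2488 - 1454/2247 = -5188205/5590536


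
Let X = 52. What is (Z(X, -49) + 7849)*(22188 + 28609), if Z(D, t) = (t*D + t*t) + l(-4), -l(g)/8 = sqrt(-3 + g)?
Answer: 391238494 - 406376*I*sqrt(7) ≈ 3.9124e+8 - 1.0752e+6*I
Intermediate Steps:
l(g) = -8*sqrt(-3 + g)
Z(D, t) = t**2 + D*t - 8*I*sqrt(7) (Z(D, t) = (t*D + t*t) - 8*sqrt(-3 - 4) = (D*t + t**2) - 8*I*sqrt(7) = (t**2 + D*t) - 8*I*sqrt(7) = t**2 + D*t - 8*I*sqrt(7))
(Z(X, -49) + 7849)*(22188 + 28609) = (((-49)**2 + 52*(-49) - 8*I*sqrt(7)) + 7849)*(22188 + 28609) = ((2401 - 2548 - 8*I*sqrt(7)) + 7849)*50797 = ((-147 - 8*I*sqrt(7)) + 7849)*50797 = (7702 - 8*I*sqrt(7))*50797 = 391238494 - 406376*I*sqrt(7)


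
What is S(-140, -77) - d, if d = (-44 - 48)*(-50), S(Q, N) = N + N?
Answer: -4754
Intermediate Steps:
S(Q, N) = 2*N
d = 4600 (d = -92*(-50) = 4600)
S(-140, -77) - d = 2*(-77) - 1*4600 = -154 - 4600 = -4754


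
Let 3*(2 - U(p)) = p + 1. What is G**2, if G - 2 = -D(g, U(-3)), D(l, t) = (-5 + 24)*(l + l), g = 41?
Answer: 2421136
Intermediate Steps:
U(p) = 5/3 - p/3 (U(p) = 2 - (p + 1)/3 = 2 - (1 + p)/3 = 2 + (-1/3 - p/3) = 5/3 - p/3)
D(l, t) = 38*l (D(l, t) = 19*(2*l) = 38*l)
G = -1556 (G = 2 - 38*41 = 2 - 1*1558 = 2 - 1558 = -1556)
G**2 = (-1556)**2 = 2421136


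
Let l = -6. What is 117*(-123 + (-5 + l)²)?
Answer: -234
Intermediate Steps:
117*(-123 + (-5 + l)²) = 117*(-123 + (-5 - 6)²) = 117*(-123 + (-11)²) = 117*(-123 + 121) = 117*(-2) = -234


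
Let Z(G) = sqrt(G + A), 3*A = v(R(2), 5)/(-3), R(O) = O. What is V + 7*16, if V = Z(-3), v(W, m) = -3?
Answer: 112 + 2*I*sqrt(6)/3 ≈ 112.0 + 1.633*I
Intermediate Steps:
A = 1/3 (A = (-3/(-3))/3 = (-3*(-1/3))/3 = (1/3)*1 = 1/3 ≈ 0.33333)
Z(G) = sqrt(1/3 + G) (Z(G) = sqrt(G + 1/3) = sqrt(1/3 + G))
V = 2*I*sqrt(6)/3 (V = sqrt(3 + 9*(-3))/3 = sqrt(3 - 27)/3 = sqrt(-24)/3 = (2*I*sqrt(6))/3 = 2*I*sqrt(6)/3 ≈ 1.633*I)
V + 7*16 = 2*I*sqrt(6)/3 + 7*16 = 2*I*sqrt(6)/3 + 112 = 112 + 2*I*sqrt(6)/3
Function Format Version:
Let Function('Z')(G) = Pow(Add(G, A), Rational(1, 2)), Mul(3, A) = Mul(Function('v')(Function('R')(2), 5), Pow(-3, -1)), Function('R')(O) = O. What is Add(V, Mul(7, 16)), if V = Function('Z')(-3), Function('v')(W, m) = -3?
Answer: Add(112, Mul(Rational(2, 3), I, Pow(6, Rational(1, 2)))) ≈ Add(112.00, Mul(1.6330, I))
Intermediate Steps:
A = Rational(1, 3) (A = Mul(Rational(1, 3), Mul(-3, Pow(-3, -1))) = Mul(Rational(1, 3), Mul(-3, Rational(-1, 3))) = Mul(Rational(1, 3), 1) = Rational(1, 3) ≈ 0.33333)
Function('Z')(G) = Pow(Add(Rational(1, 3), G), Rational(1, 2)) (Function('Z')(G) = Pow(Add(G, Rational(1, 3)), Rational(1, 2)) = Pow(Add(Rational(1, 3), G), Rational(1, 2)))
V = Mul(Rational(2, 3), I, Pow(6, Rational(1, 2))) (V = Mul(Rational(1, 3), Pow(Add(3, Mul(9, -3)), Rational(1, 2))) = Mul(Rational(1, 3), Pow(Add(3, -27), Rational(1, 2))) = Mul(Rational(1, 3), Pow(-24, Rational(1, 2))) = Mul(Rational(1, 3), Mul(2, I, Pow(6, Rational(1, 2)))) = Mul(Rational(2, 3), I, Pow(6, Rational(1, 2))) ≈ Mul(1.6330, I))
Add(V, Mul(7, 16)) = Add(Mul(Rational(2, 3), I, Pow(6, Rational(1, 2))), Mul(7, 16)) = Add(Mul(Rational(2, 3), I, Pow(6, Rational(1, 2))), 112) = Add(112, Mul(Rational(2, 3), I, Pow(6, Rational(1, 2))))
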